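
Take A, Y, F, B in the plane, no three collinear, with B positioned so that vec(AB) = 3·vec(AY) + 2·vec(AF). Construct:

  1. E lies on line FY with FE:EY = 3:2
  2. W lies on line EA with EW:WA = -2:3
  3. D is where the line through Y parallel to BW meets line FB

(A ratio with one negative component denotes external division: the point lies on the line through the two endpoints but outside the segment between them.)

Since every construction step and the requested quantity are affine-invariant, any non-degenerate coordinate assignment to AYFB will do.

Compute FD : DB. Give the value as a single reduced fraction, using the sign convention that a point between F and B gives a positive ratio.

FD:DB = -5/2

Work in coordinates with A = (0, 0), Y = (1, 0), F = (0, 1), B = (3, 2).
1. E lies on line FY with FE:EY = 3:2 ⇒ E = (3/5, 2/5)
2. W lies on line EA with EW:WA = -2:3 ⇒ W = (9/5, 6/5)
3. D is where the line through Y parallel to BW meets line FB ⇒ D = (5, 8/3)
D = F + t·(B−F) with t = 5/3, so FD:DB = t:(1−t) = 5/3:-2/3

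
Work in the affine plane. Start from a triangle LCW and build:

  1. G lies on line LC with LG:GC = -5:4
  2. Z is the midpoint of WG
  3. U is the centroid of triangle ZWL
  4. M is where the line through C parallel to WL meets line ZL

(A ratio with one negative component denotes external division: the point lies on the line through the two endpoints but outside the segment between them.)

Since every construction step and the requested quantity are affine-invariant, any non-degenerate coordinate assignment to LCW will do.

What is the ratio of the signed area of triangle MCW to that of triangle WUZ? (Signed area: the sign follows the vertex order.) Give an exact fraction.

[MCW]:[WUZ] = -6/25

Set L = (0, 0), C = (1, 0), W = (0, 1); any affine frame gives the same invariant.
1. G lies on line LC with LG:GC = -5:4 ⇒ G = (5, 0)
2. Z is the midpoint of WG ⇒ Z = (5/2, 1/2)
3. U is the centroid of triangle ZWL ⇒ U = (5/6, 1/2)
4. M is where the line through C parallel to WL meets line ZL ⇒ M = (1, 1/5)
2·[MCW] = -1/5, 2·[WUZ] = 5/6
[MCW]:[WUZ] = -1/5:5/6 = -6/25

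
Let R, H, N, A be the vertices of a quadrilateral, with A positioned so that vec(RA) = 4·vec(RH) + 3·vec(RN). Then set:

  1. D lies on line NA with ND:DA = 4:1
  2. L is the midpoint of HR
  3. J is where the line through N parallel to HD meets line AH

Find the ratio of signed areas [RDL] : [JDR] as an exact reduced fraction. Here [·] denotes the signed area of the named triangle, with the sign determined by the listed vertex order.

Assign R = (0, 0), H = (1, 0), N = (0, 1), A = (4, 3) — the answer is frame-independent, so this choice is without loss of generality.
1. D lies on line NA with ND:DA = 4:1 ⇒ D = (16/5, 13/5)
2. L is the midpoint of HR ⇒ L = (1/2, 0)
3. J is where the line through N parallel to HD meets line AH ⇒ J = (-11, -12)
2·[RDL] = -13/10, 2·[JDR] = 49/5
[RDL]:[JDR] = -13/10:49/5 = -13/98

[RDL]:[JDR] = -13/98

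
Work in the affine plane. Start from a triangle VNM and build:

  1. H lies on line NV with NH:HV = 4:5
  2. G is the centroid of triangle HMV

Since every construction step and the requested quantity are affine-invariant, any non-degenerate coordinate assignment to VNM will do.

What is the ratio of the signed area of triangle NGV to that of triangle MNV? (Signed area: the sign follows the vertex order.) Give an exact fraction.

[NGV]:[MNV] = -1/3

Assign V = (0, 0), N = (1, 0), M = (0, 1) — the answer is frame-independent, so this choice is without loss of generality.
1. H lies on line NV with NH:HV = 4:5 ⇒ H = (5/9, 0)
2. G is the centroid of triangle HMV ⇒ G = (5/27, 1/3)
2·[NGV] = 1/3, 2·[MNV] = -1
[NGV]:[MNV] = 1/3:-1 = -1/3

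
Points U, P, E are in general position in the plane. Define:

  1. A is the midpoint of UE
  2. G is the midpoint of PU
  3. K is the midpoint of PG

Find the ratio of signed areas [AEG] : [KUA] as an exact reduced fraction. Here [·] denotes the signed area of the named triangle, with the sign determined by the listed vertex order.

[AEG]:[KUA] = 2/3

Assign U = (0, 0), P = (1, 0), E = (0, 1) — the answer is frame-independent, so this choice is without loss of generality.
1. A is the midpoint of UE ⇒ A = (0, 1/2)
2. G is the midpoint of PU ⇒ G = (1/2, 0)
3. K is the midpoint of PG ⇒ K = (3/4, 0)
2·[AEG] = -1/4, 2·[KUA] = -3/8
[AEG]:[KUA] = -1/4:-3/8 = 2/3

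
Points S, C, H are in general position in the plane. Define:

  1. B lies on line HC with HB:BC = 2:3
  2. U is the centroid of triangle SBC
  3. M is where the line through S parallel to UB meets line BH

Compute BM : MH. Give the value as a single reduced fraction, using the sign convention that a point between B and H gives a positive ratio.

BM:MH = -3

Work in coordinates with S = (0, 0), C = (1, 0), H = (0, 1).
1. B lies on line HC with HB:BC = 2:3 ⇒ B = (2/5, 3/5)
2. U is the centroid of triangle SBC ⇒ U = (7/15, 1/5)
3. M is where the line through S parallel to UB meets line BH ⇒ M = (-1/5, 6/5)
M = B + t·(H−B) with t = 3/2, so BM:MH = t:(1−t) = 3/2:-1/2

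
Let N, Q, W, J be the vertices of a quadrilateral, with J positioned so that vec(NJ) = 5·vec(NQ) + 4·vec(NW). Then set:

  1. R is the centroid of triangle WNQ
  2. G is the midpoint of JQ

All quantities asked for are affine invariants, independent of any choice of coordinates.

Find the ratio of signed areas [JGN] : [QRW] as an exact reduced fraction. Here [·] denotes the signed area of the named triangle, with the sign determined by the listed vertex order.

[JGN]:[QRW] = 6

Choose coordinates N = (0, 0), Q = (1, 0), W = (0, 1), J = (5, 4).
1. R is the centroid of triangle WNQ ⇒ R = (1/3, 1/3)
2. G is the midpoint of JQ ⇒ G = (3, 2)
2·[JGN] = -2, 2·[QRW] = -1/3
[JGN]:[QRW] = -2:-1/3 = 6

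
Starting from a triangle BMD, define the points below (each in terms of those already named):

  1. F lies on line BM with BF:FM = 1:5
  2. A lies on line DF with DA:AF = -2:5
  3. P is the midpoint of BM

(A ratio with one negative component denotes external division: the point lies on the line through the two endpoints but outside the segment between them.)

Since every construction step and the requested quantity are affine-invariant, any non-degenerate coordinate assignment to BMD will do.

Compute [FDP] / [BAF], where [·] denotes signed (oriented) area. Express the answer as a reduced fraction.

[FDP]:[BAF] = 6/5

Work in coordinates with B = (0, 0), M = (1, 0), D = (0, 1).
1. F lies on line BM with BF:FM = 1:5 ⇒ F = (1/6, 0)
2. A lies on line DF with DA:AF = -2:5 ⇒ A = (-1/9, 5/3)
3. P is the midpoint of BM ⇒ P = (1/2, 0)
2·[FDP] = -1/3, 2·[BAF] = -5/18
[FDP]:[BAF] = -1/3:-5/18 = 6/5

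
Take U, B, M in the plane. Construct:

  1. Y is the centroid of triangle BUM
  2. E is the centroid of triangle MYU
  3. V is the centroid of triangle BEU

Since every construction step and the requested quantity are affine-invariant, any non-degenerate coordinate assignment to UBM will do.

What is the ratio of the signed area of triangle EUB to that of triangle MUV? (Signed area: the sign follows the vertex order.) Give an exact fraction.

Set U = (0, 0), B = (1, 0), M = (0, 1); any affine frame gives the same invariant.
1. Y is the centroid of triangle BUM ⇒ Y = (1/3, 1/3)
2. E is the centroid of triangle MYU ⇒ E = (1/9, 4/9)
3. V is the centroid of triangle BEU ⇒ V = (10/27, 4/27)
2·[EUB] = 4/9, 2·[MUV] = 10/27
[EUB]:[MUV] = 4/9:10/27 = 6/5

[EUB]:[MUV] = 6/5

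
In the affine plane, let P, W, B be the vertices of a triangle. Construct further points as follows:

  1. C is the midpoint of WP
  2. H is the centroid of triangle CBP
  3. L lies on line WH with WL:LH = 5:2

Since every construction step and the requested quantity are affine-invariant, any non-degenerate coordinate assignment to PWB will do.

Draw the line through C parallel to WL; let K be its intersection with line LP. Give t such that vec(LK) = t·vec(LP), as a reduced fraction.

t = 1/2

Choose coordinates P = (0, 0), W = (1, 0), B = (0, 1).
1. C is the midpoint of WP ⇒ C = (1/2, 0)
2. H is the centroid of triangle CBP ⇒ H = (1/6, 1/3)
3. L lies on line WH with WL:LH = 5:2 ⇒ L = (17/42, 5/21)
through C parallel to WL: direction (-25/42, 5/21); meets LP at K = (17/84, 5/42)
K = L + t·(P−L) with t = 1/2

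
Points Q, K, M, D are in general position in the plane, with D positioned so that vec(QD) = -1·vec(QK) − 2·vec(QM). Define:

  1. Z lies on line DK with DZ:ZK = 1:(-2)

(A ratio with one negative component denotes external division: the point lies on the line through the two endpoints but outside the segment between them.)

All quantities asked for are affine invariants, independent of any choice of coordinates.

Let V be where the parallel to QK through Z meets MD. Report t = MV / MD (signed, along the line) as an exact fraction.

t = 5/3

Assign Q = (0, 0), K = (1, 0), M = (0, 1), D = (-1, -2) — the answer is frame-independent, so this choice is without loss of generality.
1. Z lies on line DK with DZ:ZK = 1:(-2) ⇒ Z = (-3, -4)
through Z parallel to QK: direction (1, 0); meets MD at V = (-5/3, -4)
V = M + t·(D−M) with t = 5/3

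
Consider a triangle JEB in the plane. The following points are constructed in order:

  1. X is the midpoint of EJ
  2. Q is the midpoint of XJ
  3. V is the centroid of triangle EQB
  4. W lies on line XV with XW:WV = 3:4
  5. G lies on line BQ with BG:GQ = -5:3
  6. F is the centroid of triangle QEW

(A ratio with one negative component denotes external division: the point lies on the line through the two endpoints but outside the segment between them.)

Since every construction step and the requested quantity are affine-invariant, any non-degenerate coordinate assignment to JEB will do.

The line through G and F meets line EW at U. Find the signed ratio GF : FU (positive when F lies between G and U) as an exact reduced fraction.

GF:FU = 23

Assign J = (0, 0), E = (1, 0), B = (0, 1) — the answer is frame-independent, so this choice is without loss of generality.
1. X is the midpoint of EJ ⇒ X = (1/2, 0)
2. Q is the midpoint of XJ ⇒ Q = (1/4, 0)
3. V is the centroid of triangle EQB ⇒ V = (5/12, 1/3)
4. W lies on line XV with XW:WV = 3:4 ⇒ W = (13/28, 1/7)
5. G lies on line BQ with BG:GQ = -5:3 ⇒ G = (5/8, -3/2)
6. F is the centroid of triangle QEW ⇒ F = (4/7, 1/21)
line GF meets EW at U = (733/1288, 37/322)
F = G + t·(U−G) with t = 23/24, so GF:FU = 23/24:1/24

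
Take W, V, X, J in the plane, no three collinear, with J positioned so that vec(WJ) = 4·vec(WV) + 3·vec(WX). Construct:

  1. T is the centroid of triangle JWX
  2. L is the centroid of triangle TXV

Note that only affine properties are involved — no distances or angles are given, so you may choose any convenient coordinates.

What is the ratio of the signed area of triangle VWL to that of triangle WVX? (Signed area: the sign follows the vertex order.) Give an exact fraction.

Set W = (0, 0), V = (1, 0), X = (0, 1), J = (4, 3); any affine frame gives the same invariant.
1. T is the centroid of triangle JWX ⇒ T = (4/3, 4/3)
2. L is the centroid of triangle TXV ⇒ L = (7/9, 7/9)
2·[VWL] = -7/9, 2·[WVX] = 1
[VWL]:[WVX] = -7/9:1 = -7/9

[VWL]:[WVX] = -7/9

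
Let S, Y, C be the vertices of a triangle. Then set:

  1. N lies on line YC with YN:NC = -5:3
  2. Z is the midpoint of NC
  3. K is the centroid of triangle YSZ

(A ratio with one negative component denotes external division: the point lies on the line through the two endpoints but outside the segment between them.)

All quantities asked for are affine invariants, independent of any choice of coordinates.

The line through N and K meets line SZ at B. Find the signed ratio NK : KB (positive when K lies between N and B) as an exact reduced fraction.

NK:KB = -16/7

Assign S = (0, 0), Y = (1, 0), C = (0, 1) — the answer is frame-independent, so this choice is without loss of generality.
1. N lies on line YC with YN:NC = -5:3 ⇒ N = (-3/2, 5/2)
2. Z is the midpoint of NC ⇒ Z = (-3/4, 7/4)
3. K is the centroid of triangle YSZ ⇒ K = (1/12, 7/12)
line NK meets SZ at B = (-39/64, 91/64)
K = N + t·(B−N) with t = 16/9, so NK:KB = 16/9:-7/9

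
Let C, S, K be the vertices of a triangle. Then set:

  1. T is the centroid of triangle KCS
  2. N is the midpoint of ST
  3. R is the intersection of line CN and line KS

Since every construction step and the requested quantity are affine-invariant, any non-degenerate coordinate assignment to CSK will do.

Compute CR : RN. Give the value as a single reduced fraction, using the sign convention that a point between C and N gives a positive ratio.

Assign C = (0, 0), S = (1, 0), K = (0, 1) — the answer is frame-independent, so this choice is without loss of generality.
1. T is the centroid of triangle KCS ⇒ T = (1/3, 1/3)
2. N is the midpoint of ST ⇒ N = (2/3, 1/6)
3. R is the intersection of line CN and line KS ⇒ R = (4/5, 1/5)
R = C + t·(N−C) with t = 6/5, so CR:RN = t:(1−t) = 6/5:-1/5

CR:RN = -6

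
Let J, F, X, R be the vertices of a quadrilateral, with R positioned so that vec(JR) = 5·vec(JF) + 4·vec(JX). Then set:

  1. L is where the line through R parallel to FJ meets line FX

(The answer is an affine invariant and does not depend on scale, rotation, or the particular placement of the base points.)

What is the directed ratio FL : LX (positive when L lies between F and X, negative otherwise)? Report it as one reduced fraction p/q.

FL:LX = -4/3

Set J = (0, 0), F = (1, 0), X = (0, 1), R = (5, 4); any affine frame gives the same invariant.
1. L is where the line through R parallel to FJ meets line FX ⇒ L = (-3, 4)
L = F + t·(X−F) with t = 4, so FL:LX = t:(1−t) = 4:-3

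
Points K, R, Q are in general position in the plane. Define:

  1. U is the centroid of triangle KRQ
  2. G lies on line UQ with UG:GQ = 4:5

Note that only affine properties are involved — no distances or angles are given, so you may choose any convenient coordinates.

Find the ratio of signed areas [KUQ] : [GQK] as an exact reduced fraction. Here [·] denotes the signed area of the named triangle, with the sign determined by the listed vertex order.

[KUQ]:[GQK] = 9/5

Choose coordinates K = (0, 0), R = (1, 0), Q = (0, 1).
1. U is the centroid of triangle KRQ ⇒ U = (1/3, 1/3)
2. G lies on line UQ with UG:GQ = 4:5 ⇒ G = (5/27, 17/27)
2·[KUQ] = 1/3, 2·[GQK] = 5/27
[KUQ]:[GQK] = 1/3:5/27 = 9/5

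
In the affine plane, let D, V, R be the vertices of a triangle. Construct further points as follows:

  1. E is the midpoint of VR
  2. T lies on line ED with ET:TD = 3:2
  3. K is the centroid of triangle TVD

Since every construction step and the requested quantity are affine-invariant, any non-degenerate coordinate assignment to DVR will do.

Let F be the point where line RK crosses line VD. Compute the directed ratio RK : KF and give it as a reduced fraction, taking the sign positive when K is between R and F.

Assign D = (0, 0), V = (1, 0), R = (0, 1) — the answer is frame-independent, so this choice is without loss of generality.
1. E is the midpoint of VR ⇒ E = (1/2, 1/2)
2. T lies on line ED with ET:TD = 3:2 ⇒ T = (1/5, 1/5)
3. K is the centroid of triangle TVD ⇒ K = (2/5, 1/15)
line RK meets VD at F = (3/7, 0)
K = R + t·(F−R) with t = 14/15, so RK:KF = 14/15:1/15

RK:KF = 14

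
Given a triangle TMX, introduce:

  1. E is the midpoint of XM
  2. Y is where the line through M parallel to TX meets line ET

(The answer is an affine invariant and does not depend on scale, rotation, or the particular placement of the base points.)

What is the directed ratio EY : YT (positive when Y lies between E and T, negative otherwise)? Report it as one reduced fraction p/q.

EY:YT = -1/2

Choose coordinates T = (0, 0), M = (1, 0), X = (0, 1).
1. E is the midpoint of XM ⇒ E = (1/2, 1/2)
2. Y is where the line through M parallel to TX meets line ET ⇒ Y = (1, 1)
Y = E + t·(T−E) with t = -1, so EY:YT = t:(1−t) = -1:2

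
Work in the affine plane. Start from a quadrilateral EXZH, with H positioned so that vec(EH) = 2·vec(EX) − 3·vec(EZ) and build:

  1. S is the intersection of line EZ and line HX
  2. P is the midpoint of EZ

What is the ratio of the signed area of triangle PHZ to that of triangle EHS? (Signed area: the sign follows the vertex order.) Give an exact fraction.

Set E = (0, 0), X = (1, 0), Z = (0, 1), H = (2, -3); any affine frame gives the same invariant.
1. S is the intersection of line EZ and line HX ⇒ S = (0, 3)
2. P is the midpoint of EZ ⇒ P = (0, 1/2)
2·[PHZ] = 1, 2·[EHS] = 6
[PHZ]:[EHS] = 1:6 = 1/6

[PHZ]:[EHS] = 1/6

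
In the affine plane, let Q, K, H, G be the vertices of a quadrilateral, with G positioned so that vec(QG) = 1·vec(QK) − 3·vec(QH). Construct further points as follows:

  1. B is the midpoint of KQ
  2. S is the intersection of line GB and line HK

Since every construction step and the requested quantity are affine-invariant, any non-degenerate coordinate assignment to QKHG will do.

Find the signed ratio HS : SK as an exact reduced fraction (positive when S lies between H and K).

HS:SK = 2/3

Assign Q = (0, 0), K = (1, 0), H = (0, 1), G = (1, -3) — the answer is frame-independent, so this choice is without loss of generality.
1. B is the midpoint of KQ ⇒ B = (1/2, 0)
2. S is the intersection of line GB and line HK ⇒ S = (2/5, 3/5)
S = H + t·(K−H) with t = 2/5, so HS:SK = t:(1−t) = 2/5:3/5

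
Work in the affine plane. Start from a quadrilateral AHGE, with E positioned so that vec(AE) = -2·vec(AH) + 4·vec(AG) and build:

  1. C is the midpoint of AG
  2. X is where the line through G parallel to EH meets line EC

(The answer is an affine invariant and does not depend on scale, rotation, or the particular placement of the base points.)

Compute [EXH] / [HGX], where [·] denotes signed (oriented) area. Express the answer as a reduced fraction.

[EXH]:[HGX] = -5/2

Work in coordinates with A = (0, 0), H = (1, 0), G = (0, 1), E = (-2, 4).
1. C is the midpoint of AG ⇒ C = (0, 1/2)
2. X is where the line through G parallel to EH meets line EC ⇒ X = (-6/5, 13/5)
2·[EXH] = 1, 2·[HGX] = -2/5
[EXH]:[HGX] = 1:-2/5 = -5/2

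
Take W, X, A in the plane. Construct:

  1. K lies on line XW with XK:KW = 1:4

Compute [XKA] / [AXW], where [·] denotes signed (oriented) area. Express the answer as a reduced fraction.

Set W = (0, 0), X = (1, 0), A = (0, 1); any affine frame gives the same invariant.
1. K lies on line XW with XK:KW = 1:4 ⇒ K = (4/5, 0)
2·[XKA] = -1/5, 2·[AXW] = -1
[XKA]:[AXW] = -1/5:-1 = 1/5

[XKA]:[AXW] = 1/5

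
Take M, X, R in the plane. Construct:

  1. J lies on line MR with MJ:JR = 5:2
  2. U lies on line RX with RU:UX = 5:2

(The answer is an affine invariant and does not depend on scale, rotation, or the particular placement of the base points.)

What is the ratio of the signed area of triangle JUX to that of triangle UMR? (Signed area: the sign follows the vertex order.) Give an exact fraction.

[JUX]:[UMR] = 4/35

Set M = (0, 0), X = (1, 0), R = (0, 1); any affine frame gives the same invariant.
1. J lies on line MR with MJ:JR = 5:2 ⇒ J = (0, 5/7)
2. U lies on line RX with RU:UX = 5:2 ⇒ U = (5/7, 2/7)
2·[JUX] = -4/49, 2·[UMR] = -5/7
[JUX]:[UMR] = -4/49:-5/7 = 4/35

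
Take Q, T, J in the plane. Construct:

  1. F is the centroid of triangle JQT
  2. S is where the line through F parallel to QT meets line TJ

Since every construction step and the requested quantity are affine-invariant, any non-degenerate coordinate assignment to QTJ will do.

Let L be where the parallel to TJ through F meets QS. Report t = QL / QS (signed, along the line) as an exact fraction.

t = 2/3

Choose coordinates Q = (0, 0), T = (1, 0), J = (0, 1).
1. F is the centroid of triangle JQT ⇒ F = (1/3, 1/3)
2. S is where the line through F parallel to QT meets line TJ ⇒ S = (2/3, 1/3)
through F parallel to TJ: direction (-1, 1); meets QS at L = (4/9, 2/9)
L = Q + t·(S−Q) with t = 2/3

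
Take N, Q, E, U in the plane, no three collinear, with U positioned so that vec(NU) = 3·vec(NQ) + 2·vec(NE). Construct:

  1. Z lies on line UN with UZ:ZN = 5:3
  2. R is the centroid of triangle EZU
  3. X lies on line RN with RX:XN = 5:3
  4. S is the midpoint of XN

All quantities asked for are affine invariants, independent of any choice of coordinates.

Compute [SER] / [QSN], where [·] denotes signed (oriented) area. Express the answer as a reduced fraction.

Work in coordinates with N = (0, 0), Q = (1, 0), E = (0, 1), U = (3, 2).
1. Z lies on line UN with UZ:ZN = 5:3 ⇒ Z = (9/8, 3/4)
2. R is the centroid of triangle EZU ⇒ R = (11/8, 5/4)
3. X lies on line RN with RX:XN = 5:3 ⇒ X = (33/64, 15/32)
4. S is the midpoint of XN ⇒ S = (33/128, 15/64)
2·[SER] = -143/128, 2·[QSN] = 15/64
[SER]:[QSN] = -143/128:15/64 = -143/30

[SER]:[QSN] = -143/30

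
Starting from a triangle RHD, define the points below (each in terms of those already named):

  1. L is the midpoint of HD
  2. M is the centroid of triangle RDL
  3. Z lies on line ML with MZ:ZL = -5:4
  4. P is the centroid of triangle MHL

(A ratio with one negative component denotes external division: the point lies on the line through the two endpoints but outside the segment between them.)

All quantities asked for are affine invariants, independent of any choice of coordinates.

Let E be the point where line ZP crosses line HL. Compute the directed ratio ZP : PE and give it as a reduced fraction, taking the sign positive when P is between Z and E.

ZP:PE = -13

Set R = (0, 0), H = (1, 0), D = (0, 1); any affine frame gives the same invariant.
1. L is the midpoint of HD ⇒ L = (1/2, 1/2)
2. M is the centroid of triangle RDL ⇒ M = (1/6, 1/2)
3. Z lies on line ML with MZ:ZL = -5:4 ⇒ Z = (11/6, 1/2)
4. P is the centroid of triangle MHL ⇒ P = (5/9, 1/3)
line ZP meets HL at E = (17/26, 9/26)
P = Z + t·(E−Z) with t = 13/12, so ZP:PE = 13/12:-1/12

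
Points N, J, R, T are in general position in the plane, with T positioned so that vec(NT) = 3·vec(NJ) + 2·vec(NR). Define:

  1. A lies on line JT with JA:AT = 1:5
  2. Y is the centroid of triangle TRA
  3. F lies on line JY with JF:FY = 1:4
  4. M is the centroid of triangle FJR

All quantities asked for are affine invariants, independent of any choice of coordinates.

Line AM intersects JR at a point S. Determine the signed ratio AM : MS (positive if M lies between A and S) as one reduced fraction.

AM:MS = 38/7

Work in coordinates with N = (0, 0), J = (1, 0), R = (0, 1), T = (3, 2).
1. A lies on line JT with JA:AT = 1:5 ⇒ A = (4/3, 1/3)
2. Y is the centroid of triangle TRA ⇒ Y = (13/9, 10/9)
3. F lies on line JY with JF:FY = 1:4 ⇒ F = (49/45, 2/9)
4. M is the centroid of triangle FJR ⇒ M = (94/135, 11/27)
line AM meets JR at S = (11/19, 8/19)
M = A + t·(S−A) with t = 38/45, so AM:MS = 38/45:7/45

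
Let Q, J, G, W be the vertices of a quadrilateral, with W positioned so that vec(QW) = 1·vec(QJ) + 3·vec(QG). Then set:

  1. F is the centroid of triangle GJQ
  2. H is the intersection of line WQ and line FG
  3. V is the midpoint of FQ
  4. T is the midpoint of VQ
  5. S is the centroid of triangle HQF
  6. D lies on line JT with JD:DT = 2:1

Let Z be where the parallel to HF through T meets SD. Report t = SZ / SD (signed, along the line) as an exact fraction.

t = -5/2

Set Q = (0, 0), J = (1, 0), G = (0, 1), W = (1, 3); any affine frame gives the same invariant.
1. F is the centroid of triangle GJQ ⇒ F = (1/3, 1/3)
2. H is the intersection of line WQ and line FG ⇒ H = (1/5, 3/5)
3. V is the midpoint of FQ ⇒ V = (1/6, 1/6)
4. T is the midpoint of VQ ⇒ T = (1/12, 1/12)
5. S is the centroid of triangle HQF ⇒ S = (8/45, 14/45)
6. D lies on line JT with JD:DT = 2:1 ⇒ D = (7/18, 1/18)
through T parallel to HF: direction (2/15, -4/15); meets SD at Z = (-7/20, 19/20)
Z = S + t·(D−S) with t = -5/2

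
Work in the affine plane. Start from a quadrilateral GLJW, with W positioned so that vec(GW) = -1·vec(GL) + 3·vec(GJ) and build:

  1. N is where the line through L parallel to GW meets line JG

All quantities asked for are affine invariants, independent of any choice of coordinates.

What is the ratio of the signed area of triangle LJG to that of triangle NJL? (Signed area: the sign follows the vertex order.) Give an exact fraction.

[LJG]:[NJL] = 1/2

Set G = (0, 0), L = (1, 0), J = (0, 1), W = (-1, 3); any affine frame gives the same invariant.
1. N is where the line through L parallel to GW meets line JG ⇒ N = (0, 3)
2·[LJG] = 1, 2·[NJL] = 2
[LJG]:[NJL] = 1:2 = 1/2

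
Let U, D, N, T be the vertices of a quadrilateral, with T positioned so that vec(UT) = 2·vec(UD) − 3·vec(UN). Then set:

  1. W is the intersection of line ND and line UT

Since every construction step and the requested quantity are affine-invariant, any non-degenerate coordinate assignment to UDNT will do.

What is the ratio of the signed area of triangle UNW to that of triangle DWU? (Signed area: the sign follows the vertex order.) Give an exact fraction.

[UNW]:[DWU] = 2/3

Work in coordinates with U = (0, 0), D = (1, 0), N = (0, 1), T = (2, -3).
1. W is the intersection of line ND and line UT ⇒ W = (-2, 3)
2·[UNW] = 2, 2·[DWU] = 3
[UNW]:[DWU] = 2:3 = 2/3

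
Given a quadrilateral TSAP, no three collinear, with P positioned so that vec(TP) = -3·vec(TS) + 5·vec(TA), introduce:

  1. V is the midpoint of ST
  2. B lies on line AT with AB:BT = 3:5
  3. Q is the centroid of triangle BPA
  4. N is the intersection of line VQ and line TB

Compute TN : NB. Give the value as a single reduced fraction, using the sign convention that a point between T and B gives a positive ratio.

TN:NB = -53/8

Set T = (0, 0), S = (1, 0), A = (0, 1), P = (-3, 5); any affine frame gives the same invariant.
1. V is the midpoint of ST ⇒ V = (1/2, 0)
2. B lies on line AT with AB:BT = 3:5 ⇒ B = (0, 5/8)
3. Q is the centroid of triangle BPA ⇒ Q = (-1, 53/24)
4. N is the intersection of line VQ and line TB ⇒ N = (0, 53/72)
N = T + t·(B−T) with t = 53/45, so TN:NB = t:(1−t) = 53/45:-8/45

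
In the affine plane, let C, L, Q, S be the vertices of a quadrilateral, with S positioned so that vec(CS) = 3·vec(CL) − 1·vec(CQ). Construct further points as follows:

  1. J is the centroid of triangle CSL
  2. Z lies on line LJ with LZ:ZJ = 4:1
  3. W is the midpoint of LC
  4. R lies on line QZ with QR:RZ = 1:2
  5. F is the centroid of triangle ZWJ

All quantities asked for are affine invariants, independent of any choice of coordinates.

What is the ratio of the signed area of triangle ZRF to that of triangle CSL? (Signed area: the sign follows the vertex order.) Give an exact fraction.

[ZRF]:[CSL] = 19/135

Work in coordinates with C = (0, 0), L = (1, 0), Q = (0, 1), S = (3, -1).
1. J is the centroid of triangle CSL ⇒ J = (4/3, -1/3)
2. Z lies on line LJ with LZ:ZJ = 4:1 ⇒ Z = (19/15, -4/15)
3. W is the midpoint of LC ⇒ W = (1/2, 0)
4. R lies on line QZ with QR:RZ = 1:2 ⇒ R = (19/45, 26/45)
5. F is the centroid of triangle ZWJ ⇒ F = (31/30, -1/5)
2·[ZRF] = 19/135, 2·[CSL] = 1
[ZRF]:[CSL] = 19/135:1 = 19/135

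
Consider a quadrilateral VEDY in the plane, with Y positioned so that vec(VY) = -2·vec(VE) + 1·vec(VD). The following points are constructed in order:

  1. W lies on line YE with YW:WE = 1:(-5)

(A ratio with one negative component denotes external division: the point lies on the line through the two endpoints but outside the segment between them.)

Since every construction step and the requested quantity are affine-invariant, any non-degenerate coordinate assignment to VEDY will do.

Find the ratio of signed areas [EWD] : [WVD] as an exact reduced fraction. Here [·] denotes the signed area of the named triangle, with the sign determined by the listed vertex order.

Work in coordinates with V = (0, 0), E = (1, 0), D = (0, 1), Y = (-2, 1).
1. W lies on line YE with YW:WE = 1:(-5) ⇒ W = (-11/4, 5/4)
2·[EWD] = -5/2, 2·[WVD] = 11/4
[EWD]:[WVD] = -5/2:11/4 = -10/11

[EWD]:[WVD] = -10/11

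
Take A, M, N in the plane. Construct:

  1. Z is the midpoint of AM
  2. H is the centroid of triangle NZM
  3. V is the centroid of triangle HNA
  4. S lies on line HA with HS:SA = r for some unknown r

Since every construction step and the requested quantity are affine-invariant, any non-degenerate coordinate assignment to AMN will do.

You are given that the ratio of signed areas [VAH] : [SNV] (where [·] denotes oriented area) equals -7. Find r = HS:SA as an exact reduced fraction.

r = 4/3

Work in coordinates with A = (0, 0), M = (1, 0), N = (0, 1).
1. Z is the midpoint of AM ⇒ Z = (1/2, 0)
2. H is the centroid of triangle NZM ⇒ H = (1/2, 1/3)
3. V is the centroid of triangle HNA ⇒ V = (1/6, 4/9)
4. With HS:SA = r, write λ = r/(r+1) so S = H + λ·(A−H); S is affine-linear in λ
Every point depending on S is an affine combination of S and λ-independent points, so each such coordinate is linear in λ; the λ² term in each signed area is a multiple of (A−H)×(A−H) = 0, so 2·[VAH] and 2·[SNV] are each linear in λ. Evaluating at λ=0 and λ=1:
  2·[VAH] = 1/6,   2·[SNV] = -1/3·λ + 1/6
So [VAH]:[SNV] = (1/6) / (-1/3·λ + 1/6). Setting this equal to -7:
  1/6 = -7·(-1/3·λ + 1/6)  ⇒  λ = 4/7
Then r = λ/(1−λ) = (4/7)/(3/7) = 4/3. Check: with r = 4/3, S = (3/14, 1/7) and [VAH]:[SNV] = -7 as required.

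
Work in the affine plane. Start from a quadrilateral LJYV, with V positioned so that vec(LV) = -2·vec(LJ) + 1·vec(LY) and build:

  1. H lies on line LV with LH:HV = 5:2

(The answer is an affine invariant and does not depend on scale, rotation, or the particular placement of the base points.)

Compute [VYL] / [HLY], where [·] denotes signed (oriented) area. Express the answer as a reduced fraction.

[VYL]:[HLY] = -7/5

Assign L = (0, 0), J = (1, 0), Y = (0, 1), V = (-2, 1) — the answer is frame-independent, so this choice is without loss of generality.
1. H lies on line LV with LH:HV = 5:2 ⇒ H = (-10/7, 5/7)
2·[VYL] = -2, 2·[HLY] = 10/7
[VYL]:[HLY] = -2:10/7 = -7/5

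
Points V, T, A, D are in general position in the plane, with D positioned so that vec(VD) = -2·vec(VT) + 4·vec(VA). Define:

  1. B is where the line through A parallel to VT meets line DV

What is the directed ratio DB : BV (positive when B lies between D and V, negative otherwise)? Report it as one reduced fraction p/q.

Set V = (0, 0), T = (1, 0), A = (0, 1), D = (-2, 4); any affine frame gives the same invariant.
1. B is where the line through A parallel to VT meets line DV ⇒ B = (-1/2, 1)
B = D + t·(V−D) with t = 3/4, so DB:BV = t:(1−t) = 3/4:1/4

DB:BV = 3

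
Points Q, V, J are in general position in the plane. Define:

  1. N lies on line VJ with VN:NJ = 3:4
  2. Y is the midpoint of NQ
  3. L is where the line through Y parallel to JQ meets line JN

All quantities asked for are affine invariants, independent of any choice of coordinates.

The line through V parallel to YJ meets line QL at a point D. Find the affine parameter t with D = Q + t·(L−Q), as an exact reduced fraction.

t = 11/6

Work in coordinates with Q = (0, 0), V = (1, 0), J = (0, 1).
1. N lies on line VJ with VN:NJ = 3:4 ⇒ N = (4/7, 3/7)
2. Y is the midpoint of NQ ⇒ Y = (2/7, 3/14)
3. L is where the line through Y parallel to JQ meets line JN ⇒ L = (2/7, 5/7)
through V parallel to YJ: direction (-2/7, 11/14); meets QL at D = (11/21, 55/42)
D = Q + t·(L−Q) with t = 11/6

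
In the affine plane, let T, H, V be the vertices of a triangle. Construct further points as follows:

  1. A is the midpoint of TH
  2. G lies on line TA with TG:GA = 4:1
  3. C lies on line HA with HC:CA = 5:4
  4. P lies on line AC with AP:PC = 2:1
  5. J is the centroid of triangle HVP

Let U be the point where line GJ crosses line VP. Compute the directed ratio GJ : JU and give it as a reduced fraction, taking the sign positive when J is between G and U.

GJ:JU = -296/95

Set T = (0, 0), H = (1, 0), V = (0, 1); any affine frame gives the same invariant.
1. A is the midpoint of TH ⇒ A = (1/2, 0)
2. G lies on line TA with TG:GA = 4:1 ⇒ G = (2/5, 0)
3. C lies on line HA with HC:CA = 5:4 ⇒ C = (13/18, 0)
4. P lies on line AC with AP:PC = 2:1 ⇒ P = (35/54, 0)
5. J is the centroid of triangle HVP ⇒ J = (89/162, 1/3)
line GJ meets VP at U = (8015/15984, 67/296)
J = G + t·(U−G) with t = 296/201, so GJ:JU = 296/201:-95/201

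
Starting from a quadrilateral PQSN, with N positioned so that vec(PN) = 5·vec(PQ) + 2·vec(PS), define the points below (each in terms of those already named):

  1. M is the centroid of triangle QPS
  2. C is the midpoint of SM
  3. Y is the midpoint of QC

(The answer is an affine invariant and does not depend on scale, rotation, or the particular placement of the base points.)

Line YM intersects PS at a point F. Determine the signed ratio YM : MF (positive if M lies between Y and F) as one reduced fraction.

Choose coordinates P = (0, 0), Q = (1, 0), S = (0, 1), N = (5, 2).
1. M is the centroid of triangle QPS ⇒ M = (1/3, 1/3)
2. C is the midpoint of SM ⇒ C = (1/6, 2/3)
3. Y is the midpoint of QC ⇒ Y = (7/12, 1/3)
line YM meets PS at F = (0, 1/3)
M = Y + t·(F−Y) with t = 3/7, so YM:MF = 3/7:4/7

YM:MF = 3/4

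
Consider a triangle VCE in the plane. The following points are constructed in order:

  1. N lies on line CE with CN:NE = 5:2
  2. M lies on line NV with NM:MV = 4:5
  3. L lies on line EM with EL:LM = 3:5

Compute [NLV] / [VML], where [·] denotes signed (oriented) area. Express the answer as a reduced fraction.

[NLV]:[VML] = 9/5

Choose coordinates V = (0, 0), C = (1, 0), E = (0, 1).
1. N lies on line CE with CN:NE = 5:2 ⇒ N = (2/7, 5/7)
2. M lies on line NV with NM:MV = 4:5 ⇒ M = (10/63, 25/63)
3. L lies on line EM with EL:LM = 3:5 ⇒ L = (5/84, 65/84)
2·[NLV] = 5/28, 2·[VML] = 25/252
[NLV]:[VML] = 5/28:25/252 = 9/5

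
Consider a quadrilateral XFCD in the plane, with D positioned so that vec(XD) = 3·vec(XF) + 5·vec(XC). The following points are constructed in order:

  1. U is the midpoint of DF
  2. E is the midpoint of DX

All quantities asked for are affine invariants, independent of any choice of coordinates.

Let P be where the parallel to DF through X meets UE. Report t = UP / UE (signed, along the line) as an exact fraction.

Set X = (0, 0), F = (1, 0), C = (0, 1), D = (3, 5); any affine frame gives the same invariant.
1. U is the midpoint of DF ⇒ U = (2, 5/2)
2. E is the midpoint of DX ⇒ E = (3/2, 5/2)
through X parallel to DF: direction (-2, -5); meets UE at P = (1, 5/2)
P = U + t·(E−U) with t = 2

t = 2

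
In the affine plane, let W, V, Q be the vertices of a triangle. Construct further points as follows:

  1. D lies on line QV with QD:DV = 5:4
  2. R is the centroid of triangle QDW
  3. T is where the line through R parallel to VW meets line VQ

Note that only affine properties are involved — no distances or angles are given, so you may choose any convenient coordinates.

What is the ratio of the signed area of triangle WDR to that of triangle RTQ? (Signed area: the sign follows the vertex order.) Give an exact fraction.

[WDR]:[RTQ] = 15/14

Assign W = (0, 0), V = (1, 0), Q = (0, 1) — the answer is frame-independent, so this choice is without loss of generality.
1. D lies on line QV with QD:DV = 5:4 ⇒ D = (5/9, 4/9)
2. R is the centroid of triangle QDW ⇒ R = (5/27, 13/27)
3. T is where the line through R parallel to VW meets line VQ ⇒ T = (14/27, 13/27)
2·[WDR] = 5/27, 2·[RTQ] = 14/81
[WDR]:[RTQ] = 5/27:14/81 = 15/14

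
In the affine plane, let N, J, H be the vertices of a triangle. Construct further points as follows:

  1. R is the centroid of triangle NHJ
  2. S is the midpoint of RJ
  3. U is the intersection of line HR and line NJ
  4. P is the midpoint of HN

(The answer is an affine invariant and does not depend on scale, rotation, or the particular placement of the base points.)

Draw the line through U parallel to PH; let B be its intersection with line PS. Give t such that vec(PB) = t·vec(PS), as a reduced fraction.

Set N = (0, 0), J = (1, 0), H = (0, 1); any affine frame gives the same invariant.
1. R is the centroid of triangle NHJ ⇒ R = (1/3, 1/3)
2. S is the midpoint of RJ ⇒ S = (2/3, 1/6)
3. U is the intersection of line HR and line NJ ⇒ U = (1/2, 0)
4. P is the midpoint of HN ⇒ P = (0, 1/2)
through U parallel to PH: direction (0, 1/2); meets PS at B = (1/2, 1/4)
B = P + t·(S−P) with t = 3/4

t = 3/4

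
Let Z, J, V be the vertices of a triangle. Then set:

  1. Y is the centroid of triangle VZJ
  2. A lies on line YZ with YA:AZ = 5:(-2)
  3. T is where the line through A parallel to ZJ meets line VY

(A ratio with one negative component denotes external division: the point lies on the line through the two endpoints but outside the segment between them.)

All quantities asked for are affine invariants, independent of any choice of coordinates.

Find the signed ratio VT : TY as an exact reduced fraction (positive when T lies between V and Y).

Assign Z = (0, 0), J = (1, 0), V = (0, 1) — the answer is frame-independent, so this choice is without loss of generality.
1. Y is the centroid of triangle VZJ ⇒ Y = (1/3, 1/3)
2. A lies on line YZ with YA:AZ = 5:(-2) ⇒ A = (-2/9, -2/9)
3. T is where the line through A parallel to ZJ meets line VY ⇒ T = (11/18, -2/9)
T = V + t·(Y−V) with t = 11/6, so VT:TY = t:(1−t) = 11/6:-5/6

VT:TY = -11/5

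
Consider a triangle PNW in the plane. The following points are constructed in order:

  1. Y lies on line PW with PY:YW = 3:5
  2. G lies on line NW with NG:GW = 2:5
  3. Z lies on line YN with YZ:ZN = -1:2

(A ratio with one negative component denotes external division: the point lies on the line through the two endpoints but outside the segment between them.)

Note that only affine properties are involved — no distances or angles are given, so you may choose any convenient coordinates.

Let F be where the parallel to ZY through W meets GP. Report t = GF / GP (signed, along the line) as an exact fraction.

t = -25/31

Choose coordinates P = (0, 0), N = (1, 0), W = (0, 1).
1. Y lies on line PW with PY:YW = 3:5 ⇒ Y = (0, 3/8)
2. G lies on line NW with NG:GW = 2:5 ⇒ G = (5/7, 2/7)
3. Z lies on line YN with YZ:ZN = -1:2 ⇒ Z = (-1, 3/4)
through W parallel to ZY: direction (1, -3/8); meets GP at F = (40/31, 16/31)
F = G + t·(P−G) with t = -25/31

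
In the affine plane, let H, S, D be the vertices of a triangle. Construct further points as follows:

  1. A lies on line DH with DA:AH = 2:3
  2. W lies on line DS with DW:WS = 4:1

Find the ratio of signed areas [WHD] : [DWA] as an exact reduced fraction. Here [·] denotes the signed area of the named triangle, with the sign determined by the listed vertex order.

Assign H = (0, 0), S = (1, 0), D = (0, 1) — the answer is frame-independent, so this choice is without loss of generality.
1. A lies on line DH with DA:AH = 2:3 ⇒ A = (0, 3/5)
2. W lies on line DS with DW:WS = 4:1 ⇒ W = (4/5, 1/5)
2·[WHD] = -4/5, 2·[DWA] = -8/25
[WHD]:[DWA] = -4/5:-8/25 = 5/2

[WHD]:[DWA] = 5/2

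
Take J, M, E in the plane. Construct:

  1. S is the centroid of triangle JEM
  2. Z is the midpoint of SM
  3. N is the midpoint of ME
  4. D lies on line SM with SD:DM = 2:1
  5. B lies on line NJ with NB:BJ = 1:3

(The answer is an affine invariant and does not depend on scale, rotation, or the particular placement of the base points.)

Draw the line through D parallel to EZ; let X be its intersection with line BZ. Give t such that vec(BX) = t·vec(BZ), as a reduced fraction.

Choose coordinates J = (0, 0), M = (1, 0), E = (0, 1).
1. S is the centroid of triangle JEM ⇒ S = (1/3, 1/3)
2. Z is the midpoint of SM ⇒ Z = (2/3, 1/6)
3. N is the midpoint of ME ⇒ N = (1/2, 1/2)
4. D lies on line SM with SD:DM = 2:1 ⇒ D = (7/9, 1/9)
5. B lies on line NJ with NB:BJ = 1:3 ⇒ B = (3/8, 3/8)
through D parallel to EZ: direction (2/3, -5/6); meets BZ at X = (37/45, 1/18)
X = B + t·(Z−B) with t = 23/15

t = 23/15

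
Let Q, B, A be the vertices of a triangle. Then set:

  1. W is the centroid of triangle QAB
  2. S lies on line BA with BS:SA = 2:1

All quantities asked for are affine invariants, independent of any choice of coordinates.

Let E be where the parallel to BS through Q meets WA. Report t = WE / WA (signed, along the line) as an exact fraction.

Set Q = (0, 0), B = (1, 0), A = (0, 1); any affine frame gives the same invariant.
1. W is the centroid of triangle QAB ⇒ W = (1/3, 1/3)
2. S lies on line BA with BS:SA = 2:1 ⇒ S = (1/3, 2/3)
through Q parallel to BS: direction (-2/3, 2/3); meets WA at E = (1, -1)
E = W + t·(A−W) with t = -2

t = -2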